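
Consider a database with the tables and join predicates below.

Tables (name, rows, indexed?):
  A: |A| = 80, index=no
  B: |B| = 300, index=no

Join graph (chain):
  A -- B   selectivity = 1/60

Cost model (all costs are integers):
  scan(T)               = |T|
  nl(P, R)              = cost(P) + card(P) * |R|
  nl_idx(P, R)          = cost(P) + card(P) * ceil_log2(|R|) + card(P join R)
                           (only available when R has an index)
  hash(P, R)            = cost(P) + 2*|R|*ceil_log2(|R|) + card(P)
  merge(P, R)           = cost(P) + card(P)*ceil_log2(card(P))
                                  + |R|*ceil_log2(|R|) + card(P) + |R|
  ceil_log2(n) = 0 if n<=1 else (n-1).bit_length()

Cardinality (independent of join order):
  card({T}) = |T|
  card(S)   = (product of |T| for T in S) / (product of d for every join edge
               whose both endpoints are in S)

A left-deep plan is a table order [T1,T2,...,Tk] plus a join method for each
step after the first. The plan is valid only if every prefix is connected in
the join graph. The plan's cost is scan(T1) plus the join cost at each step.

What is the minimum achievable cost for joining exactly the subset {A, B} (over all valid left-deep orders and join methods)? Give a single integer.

Selinger DP over subsets of {A,B}:
  {A}: scan cost=80, card=80
  {B}: scan cost=300, card=300
  {AB}: card=400; try (A,hash)→1720, (B,merge)→3720, (A,merge)→3940, (B,hash)→5560, (B,nl)→24080, (A,nl)→24300; best=1720 via (A,hash)

1720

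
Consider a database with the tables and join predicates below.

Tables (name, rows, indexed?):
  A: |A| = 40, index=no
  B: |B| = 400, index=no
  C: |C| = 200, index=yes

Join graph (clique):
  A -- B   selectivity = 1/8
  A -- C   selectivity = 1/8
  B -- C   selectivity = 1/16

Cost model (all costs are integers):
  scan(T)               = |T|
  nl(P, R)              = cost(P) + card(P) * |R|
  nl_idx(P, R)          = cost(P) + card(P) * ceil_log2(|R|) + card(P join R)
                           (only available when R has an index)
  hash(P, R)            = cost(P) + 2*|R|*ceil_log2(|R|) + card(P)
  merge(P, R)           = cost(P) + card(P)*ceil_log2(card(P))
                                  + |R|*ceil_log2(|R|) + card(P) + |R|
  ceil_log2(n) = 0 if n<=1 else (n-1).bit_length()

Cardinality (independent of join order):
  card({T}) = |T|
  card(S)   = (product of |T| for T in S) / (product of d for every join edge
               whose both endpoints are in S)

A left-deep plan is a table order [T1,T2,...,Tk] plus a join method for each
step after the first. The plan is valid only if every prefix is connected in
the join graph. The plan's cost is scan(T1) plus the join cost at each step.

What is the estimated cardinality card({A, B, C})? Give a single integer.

3125

Tables in S: A(40), B(400), C(200)
Edges inside S: A-B(d=8), A-C(d=8), B-C(d=16)
numerator = 40 * 400 * 200 = 3200000
denominator = 8 * 8 * 16 = 1024
card(S) = 3200000 / 1024 = 3125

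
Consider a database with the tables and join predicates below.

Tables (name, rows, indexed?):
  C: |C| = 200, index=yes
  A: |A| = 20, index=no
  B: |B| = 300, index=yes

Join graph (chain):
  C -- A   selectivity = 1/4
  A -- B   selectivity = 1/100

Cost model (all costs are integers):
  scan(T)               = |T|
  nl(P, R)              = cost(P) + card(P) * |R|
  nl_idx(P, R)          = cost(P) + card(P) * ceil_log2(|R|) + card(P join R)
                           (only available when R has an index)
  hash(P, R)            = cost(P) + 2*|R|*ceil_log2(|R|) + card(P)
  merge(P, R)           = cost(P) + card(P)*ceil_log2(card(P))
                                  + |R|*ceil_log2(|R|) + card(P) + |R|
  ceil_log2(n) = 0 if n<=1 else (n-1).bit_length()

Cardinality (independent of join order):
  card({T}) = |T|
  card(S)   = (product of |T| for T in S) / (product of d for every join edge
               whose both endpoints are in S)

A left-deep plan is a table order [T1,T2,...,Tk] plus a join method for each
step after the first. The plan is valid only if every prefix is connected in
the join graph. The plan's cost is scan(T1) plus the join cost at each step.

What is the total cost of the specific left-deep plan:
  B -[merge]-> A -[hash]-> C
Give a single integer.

6680

step 1: scan B: cost=300, card=300
step 2: join A via merge
    card(P join A) = 300*20/(100) = 60
    cost = 300 + 300*9 + 20*5 + 300 + 20 = 3420
step 3: join C via hash
    card(P join C) = 60*200/(4) = 3000
    cost = 3420 + 2*200*8 + 60 = 6680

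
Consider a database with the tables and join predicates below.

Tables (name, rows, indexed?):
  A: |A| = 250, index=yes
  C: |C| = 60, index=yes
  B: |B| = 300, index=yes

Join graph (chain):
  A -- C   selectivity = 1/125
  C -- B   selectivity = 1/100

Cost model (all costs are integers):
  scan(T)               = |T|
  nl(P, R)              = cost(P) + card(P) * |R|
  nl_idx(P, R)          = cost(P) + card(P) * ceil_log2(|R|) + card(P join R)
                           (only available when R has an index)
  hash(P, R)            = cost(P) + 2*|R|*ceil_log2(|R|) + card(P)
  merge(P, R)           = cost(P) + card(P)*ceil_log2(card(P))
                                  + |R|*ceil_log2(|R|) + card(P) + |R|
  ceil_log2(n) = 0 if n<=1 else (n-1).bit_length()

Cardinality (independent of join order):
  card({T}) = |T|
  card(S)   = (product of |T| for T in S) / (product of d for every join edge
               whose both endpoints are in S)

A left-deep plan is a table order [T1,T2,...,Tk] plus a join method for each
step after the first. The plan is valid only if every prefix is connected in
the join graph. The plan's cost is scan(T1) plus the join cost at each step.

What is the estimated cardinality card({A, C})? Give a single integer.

Tables in S: A(250), C(60)
Edges inside S: A-C(d=125)
numerator = 250 * 60 = 15000
denominator = 125 = 125
card(S) = 15000 / 125 = 120

120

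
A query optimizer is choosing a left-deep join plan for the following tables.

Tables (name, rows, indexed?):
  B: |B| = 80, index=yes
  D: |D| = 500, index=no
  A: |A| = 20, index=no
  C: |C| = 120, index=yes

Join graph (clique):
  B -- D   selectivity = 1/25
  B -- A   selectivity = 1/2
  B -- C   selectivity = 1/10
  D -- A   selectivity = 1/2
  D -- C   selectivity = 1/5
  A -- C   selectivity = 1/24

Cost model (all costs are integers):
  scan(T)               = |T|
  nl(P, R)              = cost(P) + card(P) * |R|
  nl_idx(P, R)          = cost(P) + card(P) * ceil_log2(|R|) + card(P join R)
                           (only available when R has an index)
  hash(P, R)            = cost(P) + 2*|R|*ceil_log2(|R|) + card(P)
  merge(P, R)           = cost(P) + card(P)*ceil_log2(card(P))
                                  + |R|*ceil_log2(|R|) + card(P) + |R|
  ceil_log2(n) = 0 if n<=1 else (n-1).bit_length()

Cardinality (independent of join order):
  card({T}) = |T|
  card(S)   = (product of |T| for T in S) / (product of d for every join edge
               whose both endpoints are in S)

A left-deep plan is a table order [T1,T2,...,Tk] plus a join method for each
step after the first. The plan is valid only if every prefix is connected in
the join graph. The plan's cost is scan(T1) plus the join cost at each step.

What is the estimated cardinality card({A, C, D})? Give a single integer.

Tables in S: A(20), C(120), D(500)
Edges inside S: D-A(d=2), D-C(d=5), A-C(d=24)
numerator = 20 * 120 * 500 = 1200000
denominator = 2 * 5 * 24 = 240
card(S) = 1200000 / 240 = 5000

5000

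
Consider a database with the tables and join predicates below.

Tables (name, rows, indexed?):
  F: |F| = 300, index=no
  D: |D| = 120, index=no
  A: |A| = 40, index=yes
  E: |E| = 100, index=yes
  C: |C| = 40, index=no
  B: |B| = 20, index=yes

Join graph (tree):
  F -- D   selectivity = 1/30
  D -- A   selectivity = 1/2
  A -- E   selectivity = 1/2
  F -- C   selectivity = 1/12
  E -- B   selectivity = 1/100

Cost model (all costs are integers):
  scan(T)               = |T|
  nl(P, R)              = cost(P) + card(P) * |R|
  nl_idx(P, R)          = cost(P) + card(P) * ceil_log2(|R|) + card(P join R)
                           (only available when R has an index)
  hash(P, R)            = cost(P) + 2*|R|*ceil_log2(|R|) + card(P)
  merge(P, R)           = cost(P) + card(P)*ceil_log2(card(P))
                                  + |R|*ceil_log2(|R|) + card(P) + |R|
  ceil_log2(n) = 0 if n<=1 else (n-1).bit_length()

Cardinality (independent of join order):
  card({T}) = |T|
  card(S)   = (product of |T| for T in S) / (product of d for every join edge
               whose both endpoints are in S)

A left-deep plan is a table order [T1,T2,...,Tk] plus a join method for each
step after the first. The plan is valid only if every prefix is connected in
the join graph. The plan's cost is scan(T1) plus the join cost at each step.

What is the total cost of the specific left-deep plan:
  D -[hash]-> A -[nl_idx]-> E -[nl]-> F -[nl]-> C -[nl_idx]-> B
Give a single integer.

104937520

step 1: scan D: cost=120, card=120
step 2: join A via hash
    card(P join A) = 120*40/(2) = 2400
    cost = 120 + 2*40*6 + 120 = 720
step 3: join E via nl_idx
    card(P join E) = 2400*100/(2) = 120000
    cost = 720 + 2400*7 + 120000 = 137520
step 4: join F via nl
    card(P join F) = 120000*300/(30) = 1200000
    cost = 137520 + 120000*300 = 36137520
step 5: join C via nl
    card(P join C) = 1200000*40/(12) = 4000000
    cost = 36137520 + 1200000*40 = 84137520
step 6: join B via nl_idx
    card(P join B) = 4000000*20/(100) = 800000
    cost = 84137520 + 4000000*5 + 800000 = 104937520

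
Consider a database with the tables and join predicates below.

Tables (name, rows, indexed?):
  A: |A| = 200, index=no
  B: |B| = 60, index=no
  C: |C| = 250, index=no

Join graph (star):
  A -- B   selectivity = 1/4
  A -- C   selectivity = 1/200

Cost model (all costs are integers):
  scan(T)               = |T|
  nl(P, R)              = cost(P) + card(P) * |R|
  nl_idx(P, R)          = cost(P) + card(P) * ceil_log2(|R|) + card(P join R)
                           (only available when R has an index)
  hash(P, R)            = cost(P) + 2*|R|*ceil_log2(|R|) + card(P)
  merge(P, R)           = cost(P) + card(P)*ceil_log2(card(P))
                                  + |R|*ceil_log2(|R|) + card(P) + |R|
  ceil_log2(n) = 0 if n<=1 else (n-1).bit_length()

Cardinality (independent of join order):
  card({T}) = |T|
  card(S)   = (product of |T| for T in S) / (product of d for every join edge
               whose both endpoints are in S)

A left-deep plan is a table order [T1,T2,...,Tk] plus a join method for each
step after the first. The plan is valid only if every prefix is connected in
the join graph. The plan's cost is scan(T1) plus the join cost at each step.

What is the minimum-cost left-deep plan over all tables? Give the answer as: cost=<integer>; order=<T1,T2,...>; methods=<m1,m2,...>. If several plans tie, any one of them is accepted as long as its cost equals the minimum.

cost=4670; order=C,A,B; methods=hash,hash

Selinger DP (subsets sized 1..n):
  {A}: scan cost=200, card=200
  {B}: scan cost=60, card=60
  {C}: scan cost=250, card=250
  {AB}: card=3000; try (B,hash)→1120, (A,merge)→2280, (B,merge)→2420, (A,hash)→3320, (A,nl)→12060, (B,nl)→12200; best=1120 via (B,hash)
  {AC}: card=250; try (A,hash)→3700, (C,merge)→4250, (A,merge)→4300, (C,hash)→4400, (C,nl)→50200, (A,nl)→50250; best=3700 via (A,hash)
  {ABC}: card=3750; try (B,hash)→4670, (B,merge)→6370, (C,hash)→8120, (B,nl)→18700, (C,merge)→42370, (C,nl)→751120; best=4670 via (B,hash)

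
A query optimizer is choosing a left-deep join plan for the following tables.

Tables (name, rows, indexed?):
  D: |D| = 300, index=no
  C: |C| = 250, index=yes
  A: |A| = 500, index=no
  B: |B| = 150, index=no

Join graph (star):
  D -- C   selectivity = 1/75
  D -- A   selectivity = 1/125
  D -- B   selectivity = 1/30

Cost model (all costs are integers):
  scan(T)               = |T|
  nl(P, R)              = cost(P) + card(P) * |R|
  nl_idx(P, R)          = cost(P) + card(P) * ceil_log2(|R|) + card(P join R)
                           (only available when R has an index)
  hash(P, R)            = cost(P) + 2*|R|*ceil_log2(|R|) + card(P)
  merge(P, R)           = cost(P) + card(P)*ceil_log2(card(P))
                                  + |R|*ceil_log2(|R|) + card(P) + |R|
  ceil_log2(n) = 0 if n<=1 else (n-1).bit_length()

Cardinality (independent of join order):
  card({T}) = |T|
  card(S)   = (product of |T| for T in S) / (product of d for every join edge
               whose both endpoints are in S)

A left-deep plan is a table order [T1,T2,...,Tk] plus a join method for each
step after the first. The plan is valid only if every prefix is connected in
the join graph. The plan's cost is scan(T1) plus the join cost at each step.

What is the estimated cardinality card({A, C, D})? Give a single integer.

Tables in S: A(500), C(250), D(300)
Edges inside S: D-C(d=75), D-A(d=125)
numerator = 500 * 250 * 300 = 37500000
denominator = 75 * 125 = 9375
card(S) = 37500000 / 9375 = 4000

4000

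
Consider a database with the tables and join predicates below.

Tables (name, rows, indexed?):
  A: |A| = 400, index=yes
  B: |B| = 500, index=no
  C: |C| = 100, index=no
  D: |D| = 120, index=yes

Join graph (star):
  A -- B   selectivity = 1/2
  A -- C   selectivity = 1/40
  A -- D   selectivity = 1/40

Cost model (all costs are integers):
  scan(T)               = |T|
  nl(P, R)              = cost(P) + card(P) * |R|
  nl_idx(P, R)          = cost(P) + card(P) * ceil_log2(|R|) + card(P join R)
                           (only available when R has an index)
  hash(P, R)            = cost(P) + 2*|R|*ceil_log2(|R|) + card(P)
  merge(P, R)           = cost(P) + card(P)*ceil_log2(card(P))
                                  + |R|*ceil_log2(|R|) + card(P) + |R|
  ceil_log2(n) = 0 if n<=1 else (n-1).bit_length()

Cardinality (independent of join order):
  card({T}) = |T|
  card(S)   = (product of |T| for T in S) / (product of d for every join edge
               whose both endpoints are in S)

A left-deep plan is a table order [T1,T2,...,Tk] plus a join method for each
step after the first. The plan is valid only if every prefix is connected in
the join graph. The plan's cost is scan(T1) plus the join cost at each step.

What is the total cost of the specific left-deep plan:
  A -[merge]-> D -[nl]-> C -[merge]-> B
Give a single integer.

step 1: scan A: cost=400, card=400
step 2: join D via merge
    card(P join D) = 400*120/(40) = 1200
    cost = 400 + 400*9 + 120*7 + 400 + 120 = 5360
step 3: join C via nl
    card(P join C) = 1200*100/(40) = 3000
    cost = 5360 + 1200*100 = 125360
step 4: join B via merge
    card(P join B) = 3000*500/(2) = 750000
    cost = 125360 + 3000*12 + 500*9 + 3000 + 500 = 169360

169360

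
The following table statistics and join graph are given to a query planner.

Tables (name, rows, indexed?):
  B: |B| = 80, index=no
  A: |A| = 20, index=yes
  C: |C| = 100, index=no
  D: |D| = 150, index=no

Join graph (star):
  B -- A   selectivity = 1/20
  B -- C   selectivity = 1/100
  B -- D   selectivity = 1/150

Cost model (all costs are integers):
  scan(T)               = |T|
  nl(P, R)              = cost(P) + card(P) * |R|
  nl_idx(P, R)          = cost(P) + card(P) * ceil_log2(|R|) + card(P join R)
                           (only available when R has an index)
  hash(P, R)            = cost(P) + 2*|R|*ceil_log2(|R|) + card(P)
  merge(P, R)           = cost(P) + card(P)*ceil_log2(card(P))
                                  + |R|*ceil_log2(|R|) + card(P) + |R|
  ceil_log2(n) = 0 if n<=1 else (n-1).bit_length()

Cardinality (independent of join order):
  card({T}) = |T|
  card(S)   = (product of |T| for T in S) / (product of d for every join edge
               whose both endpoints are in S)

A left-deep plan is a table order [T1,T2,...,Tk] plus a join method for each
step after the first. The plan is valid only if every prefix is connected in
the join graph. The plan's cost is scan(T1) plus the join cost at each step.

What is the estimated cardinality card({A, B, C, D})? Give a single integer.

Tables in S: A(20), B(80), C(100), D(150)
Edges inside S: B-A(d=20), B-C(d=100), B-D(d=150)
numerator = 20 * 80 * 100 * 150 = 24000000
denominator = 20 * 100 * 150 = 300000
card(S) = 24000000 / 300000 = 80

80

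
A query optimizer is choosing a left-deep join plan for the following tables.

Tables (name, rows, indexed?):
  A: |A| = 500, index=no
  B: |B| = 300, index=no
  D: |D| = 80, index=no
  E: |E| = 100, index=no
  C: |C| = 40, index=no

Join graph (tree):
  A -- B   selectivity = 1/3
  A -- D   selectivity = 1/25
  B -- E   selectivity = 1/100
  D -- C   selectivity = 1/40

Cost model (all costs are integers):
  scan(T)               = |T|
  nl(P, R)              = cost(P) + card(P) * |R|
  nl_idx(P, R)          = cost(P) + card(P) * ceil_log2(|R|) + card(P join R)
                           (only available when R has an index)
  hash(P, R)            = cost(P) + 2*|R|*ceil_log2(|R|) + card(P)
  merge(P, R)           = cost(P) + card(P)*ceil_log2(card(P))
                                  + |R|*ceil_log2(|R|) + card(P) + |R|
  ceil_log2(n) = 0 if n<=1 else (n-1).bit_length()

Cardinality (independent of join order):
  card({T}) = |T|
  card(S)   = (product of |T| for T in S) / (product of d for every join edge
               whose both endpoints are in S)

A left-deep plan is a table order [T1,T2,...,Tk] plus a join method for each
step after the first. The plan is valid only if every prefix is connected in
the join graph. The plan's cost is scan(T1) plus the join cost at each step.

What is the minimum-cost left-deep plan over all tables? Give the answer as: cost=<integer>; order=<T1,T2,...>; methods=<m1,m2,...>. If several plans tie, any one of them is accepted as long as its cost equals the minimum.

cost=172600; order=A,D,C,B,E; methods=hash,hash,hash,hash

Selinger DP (subsets sized 1..n):
  {A}: scan cost=500, card=500
  {B}: scan cost=300, card=300
  {D}: scan cost=80, card=80
  {E}: scan cost=100, card=100
  {C}: scan cost=40, card=40
  {AB}: card=50000; try (B,hash)→6400, (A,merge)→8300, (B,merge)→8500, (A,hash)→9600, (A,nl)→150300, (B,nl)→150500; best=6400 via (B,hash)
  {AD}: card=1600; try (D,hash)→2120, (A,merge)→5720, (D,merge)→6140, (A,hash)→9160, (A,nl)→40080, (D,nl)→40500; best=2120 via (D,hash)
  {BE}: card=300; try (E,hash)→2000, (B,merge)→3900, (E,merge)→4100, (B,hash)→5600, (B,nl)→30100, (E,nl)→30300; best=2000 via (E,hash)
  {CD}: card=80; try (C,hash)→640, (D,merge)→960, (C,merge)→1000, (D,hash)→1200, (D,nl)→3240, (C,nl)→3280; best=640 via (C,hash)
  {ABD}: card=160000; try (B,hash)→9120, (B,merge)→24320, (D,hash)→57520, (B,nl)→482120, (D,merge)→857040, (D,nl)→4006400; best=9120 via (B,hash)
  {ABE}: card=50000; try (A,merge)→10000, (A,hash)→11300, (E,hash)→57800, (A,nl)→152000, (E,merge)→857200, (E,nl)→5006400; best=10000 via (A,merge)
  {ACD}: card=1600; try (C,hash)→4200, (A,merge)→6280, (A,hash)→9720, (C,merge)→21600, (A,nl)→40640, (C,nl)→66120; best=4200 via (C,hash)
  {ABDE}: card=160000; try (D,hash)→61120, (E,hash)→170520, (D,merge)→860640, (E,merge)→3049920, (D,nl)→4010000, (E,nl)→16009120; best=61120 via (D,hash)
  {ABCD}: card=160000; try (B,hash)→11200, (B,merge)→26400, (C,hash)→169600, (B,nl)→484200, (C,merge)→3049400, (C,nl)→6409120; best=11200 via (B,hash)
  {ABCDE}: card=160000; try (E,hash)→172600, (C,hash)→221600, (E,merge)→3052000, (C,merge)→3101400, (C,nl)→6461120, (E,nl)→16011200; best=172600 via (E,hash)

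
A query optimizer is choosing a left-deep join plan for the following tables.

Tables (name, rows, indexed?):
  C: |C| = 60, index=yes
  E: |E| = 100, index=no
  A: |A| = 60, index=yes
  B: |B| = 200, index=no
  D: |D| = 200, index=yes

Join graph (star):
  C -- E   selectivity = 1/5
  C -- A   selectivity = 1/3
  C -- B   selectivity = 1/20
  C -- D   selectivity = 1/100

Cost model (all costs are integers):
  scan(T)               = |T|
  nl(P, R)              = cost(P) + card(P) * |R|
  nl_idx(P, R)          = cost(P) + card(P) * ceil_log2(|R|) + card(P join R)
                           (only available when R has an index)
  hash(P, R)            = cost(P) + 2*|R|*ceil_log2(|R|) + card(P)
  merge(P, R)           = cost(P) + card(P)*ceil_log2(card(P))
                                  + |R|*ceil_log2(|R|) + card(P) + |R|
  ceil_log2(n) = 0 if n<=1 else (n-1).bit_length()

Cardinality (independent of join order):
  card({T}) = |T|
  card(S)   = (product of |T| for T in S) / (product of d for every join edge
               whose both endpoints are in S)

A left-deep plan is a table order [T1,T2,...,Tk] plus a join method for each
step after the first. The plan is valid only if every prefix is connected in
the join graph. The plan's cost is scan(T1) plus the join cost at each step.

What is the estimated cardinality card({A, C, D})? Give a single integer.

Tables in S: A(60), C(60), D(200)
Edges inside S: C-A(d=3), C-D(d=100)
numerator = 60 * 60 * 200 = 720000
denominator = 3 * 100 = 300
card(S) = 720000 / 300 = 2400

2400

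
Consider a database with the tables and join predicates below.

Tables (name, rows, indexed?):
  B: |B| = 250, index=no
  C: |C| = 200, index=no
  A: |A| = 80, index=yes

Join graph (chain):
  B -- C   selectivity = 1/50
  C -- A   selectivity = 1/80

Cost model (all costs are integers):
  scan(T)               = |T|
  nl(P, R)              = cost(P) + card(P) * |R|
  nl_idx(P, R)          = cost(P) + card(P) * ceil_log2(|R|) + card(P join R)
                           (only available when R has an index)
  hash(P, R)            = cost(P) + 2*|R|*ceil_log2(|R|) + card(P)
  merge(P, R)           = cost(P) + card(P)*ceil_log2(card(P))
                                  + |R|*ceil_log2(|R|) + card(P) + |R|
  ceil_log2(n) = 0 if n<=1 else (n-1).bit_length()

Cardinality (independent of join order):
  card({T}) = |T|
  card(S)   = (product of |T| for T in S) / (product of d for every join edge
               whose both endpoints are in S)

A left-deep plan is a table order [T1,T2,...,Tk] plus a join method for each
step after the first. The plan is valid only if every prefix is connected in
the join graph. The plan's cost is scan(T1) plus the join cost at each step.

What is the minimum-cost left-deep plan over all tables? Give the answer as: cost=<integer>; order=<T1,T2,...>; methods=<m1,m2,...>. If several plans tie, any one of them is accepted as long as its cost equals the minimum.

cost=5570; order=C,A,B; methods=hash,merge

Selinger DP (subsets sized 1..n):
  {B}: scan cost=250, card=250
  {C}: scan cost=200, card=200
  {A}: scan cost=80, card=80
  {BC}: card=1000; try (C,hash)→3700, (B,merge)→4250, (C,merge)→4300, (B,hash)→4400, (B,nl)→50200, (C,nl)→50250; best=3700 via (C,hash)
  {AC}: card=200; try (A,hash)→1520, (A,nl_idx)→1800, (C,merge)→2520, (A,merge)→2640, (C,hash)→3360, (C,nl)→16080 …(+1); best=1520 via (A,hash)
  {ABC}: card=1000; try (B,merge)→5570, (B,hash)→5720, (A,hash)→5820, (A,nl_idx)→11700, (A,merge)→15340, (B,nl)→51520 …(+1); best=5570 via (B,merge)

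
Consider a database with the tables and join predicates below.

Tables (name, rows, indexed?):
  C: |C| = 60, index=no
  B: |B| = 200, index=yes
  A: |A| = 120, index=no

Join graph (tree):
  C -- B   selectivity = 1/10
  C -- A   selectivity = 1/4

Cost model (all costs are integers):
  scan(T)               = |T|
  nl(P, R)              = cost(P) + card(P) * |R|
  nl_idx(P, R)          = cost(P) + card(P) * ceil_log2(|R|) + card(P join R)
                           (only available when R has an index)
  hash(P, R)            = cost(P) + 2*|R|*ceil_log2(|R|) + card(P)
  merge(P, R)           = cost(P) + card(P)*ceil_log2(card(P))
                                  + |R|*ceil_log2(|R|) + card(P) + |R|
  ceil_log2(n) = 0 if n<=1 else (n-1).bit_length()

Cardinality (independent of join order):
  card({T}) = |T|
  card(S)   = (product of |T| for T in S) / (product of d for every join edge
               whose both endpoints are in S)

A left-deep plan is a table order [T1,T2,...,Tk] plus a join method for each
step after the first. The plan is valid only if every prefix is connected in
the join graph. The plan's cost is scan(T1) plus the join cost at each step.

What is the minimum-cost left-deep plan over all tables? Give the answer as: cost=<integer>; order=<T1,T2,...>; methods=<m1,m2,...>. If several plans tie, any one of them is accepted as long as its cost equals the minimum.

Selinger DP (subsets sized 1..n):
  {C}: scan cost=60, card=60
  {B}: scan cost=200, card=200
  {A}: scan cost=120, card=120
  {BC}: card=1200; try (C,hash)→1120, (B,nl_idx)→1740, (B,merge)→2280, (C,merge)→2420, (B,hash)→3320, (B,nl)→12060 …(+1); best=1120 via (C,hash)
  {AC}: card=1800; try (C,hash)→960, (A,merge)→1440, (C,merge)→1500, (A,hash)→1800, (A,nl)→7260, (C,nl)→7320; best=960 via (C,hash)
  {ABC}: card=36000; try (A,hash)→4000, (B,hash)→5960, (A,merge)→16480, (B,merge)→24360, (B,nl_idx)→51360, (A,nl)→145120 …(+1); best=4000 via (A,hash)

cost=4000; order=B,C,A; methods=hash,hash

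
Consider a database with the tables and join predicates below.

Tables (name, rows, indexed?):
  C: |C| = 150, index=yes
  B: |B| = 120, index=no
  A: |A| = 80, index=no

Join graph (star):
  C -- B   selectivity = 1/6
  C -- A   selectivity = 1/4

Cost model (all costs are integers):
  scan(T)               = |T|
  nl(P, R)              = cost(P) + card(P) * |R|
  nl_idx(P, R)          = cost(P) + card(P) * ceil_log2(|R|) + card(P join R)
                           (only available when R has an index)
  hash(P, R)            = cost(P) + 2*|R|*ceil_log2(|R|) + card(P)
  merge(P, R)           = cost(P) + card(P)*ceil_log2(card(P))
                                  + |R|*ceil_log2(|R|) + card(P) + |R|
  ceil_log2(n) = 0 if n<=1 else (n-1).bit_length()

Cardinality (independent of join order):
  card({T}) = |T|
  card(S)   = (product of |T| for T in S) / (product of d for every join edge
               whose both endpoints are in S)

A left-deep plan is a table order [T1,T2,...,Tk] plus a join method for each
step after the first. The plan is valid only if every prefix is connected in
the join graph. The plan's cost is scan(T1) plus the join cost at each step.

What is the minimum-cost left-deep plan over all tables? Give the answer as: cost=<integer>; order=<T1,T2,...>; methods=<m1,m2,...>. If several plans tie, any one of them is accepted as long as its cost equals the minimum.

cost=6100; order=C,A,B; methods=hash,hash

Selinger DP (subsets sized 1..n):
  {C}: scan cost=150, card=150
  {B}: scan cost=120, card=120
  {A}: scan cost=80, card=80
  {BC}: card=3000; try (B,hash)→1980, (C,merge)→2430, (B,merge)→2460, (C,hash)→2640, (C,nl_idx)→4080, (C,nl)→18120 …(+1); best=1980 via (B,hash)
  {AC}: card=3000; try (A,hash)→1420, (C,merge)→2070, (A,merge)→2140, (C,hash)→2560, (C,nl_idx)→3720, (C,nl)→12080 …(+1); best=1420 via (A,hash)
  {ABC}: card=60000; try (B,hash)→6100, (A,hash)→6100, (B,merge)→41380, (A,merge)→41620, (A,nl)→241980, (B,nl)→361420; best=6100 via (B,hash)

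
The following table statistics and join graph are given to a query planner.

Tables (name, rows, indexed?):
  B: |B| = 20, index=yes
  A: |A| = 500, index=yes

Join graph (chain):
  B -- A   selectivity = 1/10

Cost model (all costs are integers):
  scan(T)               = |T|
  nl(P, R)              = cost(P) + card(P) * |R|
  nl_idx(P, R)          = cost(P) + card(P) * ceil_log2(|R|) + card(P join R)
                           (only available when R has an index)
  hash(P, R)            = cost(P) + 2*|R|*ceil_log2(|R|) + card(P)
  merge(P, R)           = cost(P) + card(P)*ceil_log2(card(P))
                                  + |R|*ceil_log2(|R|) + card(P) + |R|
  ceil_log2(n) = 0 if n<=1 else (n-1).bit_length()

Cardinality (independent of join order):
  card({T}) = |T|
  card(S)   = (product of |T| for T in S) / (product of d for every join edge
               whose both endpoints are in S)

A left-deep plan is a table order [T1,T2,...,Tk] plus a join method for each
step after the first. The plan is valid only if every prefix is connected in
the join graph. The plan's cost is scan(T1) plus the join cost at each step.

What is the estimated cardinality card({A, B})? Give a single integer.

1000

Tables in S: A(500), B(20)
Edges inside S: B-A(d=10)
numerator = 500 * 20 = 10000
denominator = 10 = 10
card(S) = 10000 / 10 = 1000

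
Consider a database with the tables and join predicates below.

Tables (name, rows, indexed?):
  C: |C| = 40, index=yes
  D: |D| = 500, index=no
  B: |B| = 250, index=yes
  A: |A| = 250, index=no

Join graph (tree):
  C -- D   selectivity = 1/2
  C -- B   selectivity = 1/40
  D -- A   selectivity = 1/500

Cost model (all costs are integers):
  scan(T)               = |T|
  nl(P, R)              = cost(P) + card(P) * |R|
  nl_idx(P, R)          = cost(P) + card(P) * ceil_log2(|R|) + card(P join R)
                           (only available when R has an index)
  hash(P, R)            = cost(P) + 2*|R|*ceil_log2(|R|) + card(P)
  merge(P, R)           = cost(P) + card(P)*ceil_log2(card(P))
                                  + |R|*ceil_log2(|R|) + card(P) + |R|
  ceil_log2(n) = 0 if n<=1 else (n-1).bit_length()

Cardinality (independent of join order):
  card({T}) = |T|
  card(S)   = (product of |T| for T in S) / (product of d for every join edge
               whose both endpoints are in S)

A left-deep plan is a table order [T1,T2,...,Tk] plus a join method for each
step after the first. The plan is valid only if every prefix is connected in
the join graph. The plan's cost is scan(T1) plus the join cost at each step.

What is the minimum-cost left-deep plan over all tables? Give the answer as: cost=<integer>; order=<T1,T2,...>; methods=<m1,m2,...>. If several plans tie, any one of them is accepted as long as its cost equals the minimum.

Selinger DP (subsets sized 1..n):
  {C}: scan cost=40, card=40
  {D}: scan cost=500, card=500
  {B}: scan cost=250, card=250
  {A}: scan cost=250, card=250
  {CD}: card=10000; try (C,hash)→1480, (D,merge)→5320, (C,merge)→5780, (D,hash)→9080, (C,nl_idx)→13500, (D,nl)→20040 …(+1); best=1480 via (C,hash)
  {BC}: card=250; try (B,nl_idx)→610, (C,hash)→980, (C,nl_idx)→2000, (B,merge)→2570, (C,merge)→2780, (B,hash)→4080 …(+2); best=610 via (B,nl_idx)
  {AD}: card=250; try (A,hash)→5000, (D,merge)→7500, (A,merge)→7750, (D,hash)→9500, (D,nl)→125250, (A,nl)→125500; best=5000 via (A,hash)
  {BCD}: card=62500; try (D,merge)→7860, (D,hash)→9860, (B,hash)→15480, (D,nl)→125610, (B,nl_idx)→143980, (B,merge)→153730 …(+1); best=7860 via (D,merge)
  {ACD}: card=5000; try (C,hash)→5730, (C,merge)→7530, (C,nl_idx)→11500, (C,nl)→15000, (A,hash)→15480, (A,merge)→153730 …(+1); best=5730 via (C,hash)
  {ABCD}: card=31250; try (B,hash)→14730, (A,hash)→74360, (B,nl_idx)→76980, (B,merge)→77980, (A,merge)→1072610, (B,nl)→1255730 …(+1); best=14730 via (B,hash)

cost=14730; order=D,A,C,B; methods=hash,hash,hash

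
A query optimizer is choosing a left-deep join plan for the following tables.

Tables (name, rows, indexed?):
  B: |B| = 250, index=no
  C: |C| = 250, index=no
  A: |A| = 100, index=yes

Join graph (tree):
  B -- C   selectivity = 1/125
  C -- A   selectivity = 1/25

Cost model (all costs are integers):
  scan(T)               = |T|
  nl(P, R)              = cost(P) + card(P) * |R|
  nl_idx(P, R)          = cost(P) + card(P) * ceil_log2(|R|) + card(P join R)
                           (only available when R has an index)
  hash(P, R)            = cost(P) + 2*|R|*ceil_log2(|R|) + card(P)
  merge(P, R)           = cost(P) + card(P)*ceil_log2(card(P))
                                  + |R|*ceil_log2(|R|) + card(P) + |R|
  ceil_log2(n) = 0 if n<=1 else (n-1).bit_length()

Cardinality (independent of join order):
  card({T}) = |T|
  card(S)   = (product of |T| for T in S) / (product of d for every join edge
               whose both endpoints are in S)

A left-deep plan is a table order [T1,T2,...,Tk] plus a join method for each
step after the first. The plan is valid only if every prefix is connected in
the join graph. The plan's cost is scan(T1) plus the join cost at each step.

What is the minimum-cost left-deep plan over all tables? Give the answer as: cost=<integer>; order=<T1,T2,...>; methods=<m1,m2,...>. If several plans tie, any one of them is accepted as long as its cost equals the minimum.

cost=6400; order=B,C,A; methods=hash,hash

Selinger DP (subsets sized 1..n):
  {B}: scan cost=250, card=250
  {C}: scan cost=250, card=250
  {A}: scan cost=100, card=100
  {BC}: card=500; try (C,hash)→4500, (B,hash)→4500, (C,merge)→4750, (B,merge)→4750, (C,nl)→62750, (B,nl)→62750; best=4500 via (C,hash)
  {AC}: card=1000; try (A,hash)→1900, (A,nl_idx)→3000, (C,merge)→3150, (A,merge)→3300, (C,hash)→4200, (C,nl)→25100 …(+1); best=1900 via (A,hash)
  {ABC}: card=2000; try (A,hash)→6400, (B,hash)→6900, (A,nl_idx)→10000, (A,merge)→10300, (B,merge)→15150, (A,nl)→54500 …(+1); best=6400 via (A,hash)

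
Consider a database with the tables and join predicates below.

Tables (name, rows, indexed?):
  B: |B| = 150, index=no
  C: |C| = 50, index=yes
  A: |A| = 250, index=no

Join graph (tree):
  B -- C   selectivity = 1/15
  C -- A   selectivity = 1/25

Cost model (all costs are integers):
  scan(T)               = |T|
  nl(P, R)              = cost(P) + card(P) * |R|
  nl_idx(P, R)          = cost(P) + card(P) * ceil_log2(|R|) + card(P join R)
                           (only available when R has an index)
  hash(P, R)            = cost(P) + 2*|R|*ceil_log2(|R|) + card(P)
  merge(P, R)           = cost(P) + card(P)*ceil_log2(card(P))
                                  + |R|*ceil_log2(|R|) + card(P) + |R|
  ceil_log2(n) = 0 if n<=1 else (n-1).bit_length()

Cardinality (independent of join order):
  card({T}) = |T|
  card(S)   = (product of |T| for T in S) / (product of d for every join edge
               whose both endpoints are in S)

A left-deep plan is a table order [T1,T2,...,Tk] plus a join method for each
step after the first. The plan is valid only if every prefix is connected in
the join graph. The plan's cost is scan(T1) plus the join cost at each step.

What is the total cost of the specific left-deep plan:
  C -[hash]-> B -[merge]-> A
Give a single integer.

9750

step 1: scan C: cost=50, card=50
step 2: join B via hash
    card(P join B) = 50*150/(15) = 500
    cost = 50 + 2*150*8 + 50 = 2500
step 3: join A via merge
    card(P join A) = 500*250/(25) = 5000
    cost = 2500 + 500*9 + 250*8 + 500 + 250 = 9750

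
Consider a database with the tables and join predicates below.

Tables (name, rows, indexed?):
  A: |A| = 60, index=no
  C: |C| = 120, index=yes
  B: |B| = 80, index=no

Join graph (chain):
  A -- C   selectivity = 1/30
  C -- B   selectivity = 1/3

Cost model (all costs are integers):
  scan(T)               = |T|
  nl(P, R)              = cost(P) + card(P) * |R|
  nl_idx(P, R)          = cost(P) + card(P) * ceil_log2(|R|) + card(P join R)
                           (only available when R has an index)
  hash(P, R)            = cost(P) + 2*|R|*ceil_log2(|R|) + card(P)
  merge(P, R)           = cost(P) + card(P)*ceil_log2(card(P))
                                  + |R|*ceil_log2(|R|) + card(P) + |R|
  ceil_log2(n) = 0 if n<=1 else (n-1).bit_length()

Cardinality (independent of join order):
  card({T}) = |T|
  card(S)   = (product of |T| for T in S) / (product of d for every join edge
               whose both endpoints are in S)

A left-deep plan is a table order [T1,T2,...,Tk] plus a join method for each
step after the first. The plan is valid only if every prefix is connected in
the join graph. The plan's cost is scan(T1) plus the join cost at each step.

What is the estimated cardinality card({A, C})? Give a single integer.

240

Tables in S: A(60), C(120)
Edges inside S: A-C(d=30)
numerator = 60 * 120 = 7200
denominator = 30 = 30
card(S) = 7200 / 30 = 240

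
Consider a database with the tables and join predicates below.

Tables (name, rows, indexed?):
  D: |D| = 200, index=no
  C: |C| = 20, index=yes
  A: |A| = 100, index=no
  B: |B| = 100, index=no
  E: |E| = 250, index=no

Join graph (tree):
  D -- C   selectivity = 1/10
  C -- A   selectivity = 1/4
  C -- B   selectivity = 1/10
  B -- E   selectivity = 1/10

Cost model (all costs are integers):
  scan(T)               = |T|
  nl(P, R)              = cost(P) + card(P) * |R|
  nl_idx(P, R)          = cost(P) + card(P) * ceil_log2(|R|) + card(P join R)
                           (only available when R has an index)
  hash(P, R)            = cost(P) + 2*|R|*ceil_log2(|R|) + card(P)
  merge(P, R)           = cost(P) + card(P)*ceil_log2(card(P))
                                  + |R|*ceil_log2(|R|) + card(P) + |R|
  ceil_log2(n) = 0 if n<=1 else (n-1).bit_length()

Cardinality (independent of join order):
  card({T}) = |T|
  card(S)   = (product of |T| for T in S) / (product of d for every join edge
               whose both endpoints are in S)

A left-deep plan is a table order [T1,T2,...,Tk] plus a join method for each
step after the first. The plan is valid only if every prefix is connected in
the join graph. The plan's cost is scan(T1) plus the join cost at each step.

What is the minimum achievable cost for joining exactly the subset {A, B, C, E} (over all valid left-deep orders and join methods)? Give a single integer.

Selinger DP over subsets of {A,B,C,E}:
  {C}: scan cost=20, card=20
  {A}: scan cost=100, card=100
  {B}: scan cost=100, card=100
  {E}: scan cost=250, card=250
  {AC}: card=500; try (C,hash)→400, (A,merge)→940, (C,merge)→1020, (C,nl_idx)→1100, (A,hash)→1440, (A,nl)→2020 …(+1); best=400 via (C,hash)
  {BC}: card=200; try (C,hash)→400, (C,nl_idx)→800, (B,merge)→940, (C,merge)→1020, (B,hash)→1440, (B,nl)→2020 …(+1); best=400 via (C,hash)
  {BE}: card=2500; try (B,hash)→1900, (E,merge)→3150, (B,merge)→3300, (E,hash)→4200, (E,nl)→25100, (B,nl)→25250; best=1900 via (B,hash)
  {ABC}: card=5000; try (A,hash)→2000, (B,hash)→2300, (A,merge)→3000, (B,merge)→6200, (A,nl)→20400, (B,nl)→50400; best=2000 via (A,hash)
  {BCE}: card=5000; try (E,merge)→4450, (E,hash)→4600, (C,hash)→4600, (C,nl_idx)→19400, (C,merge)→34520, (E,nl)→50400 …(+1); best=4450 via (E,merge)
  {ABCE}: card=125000; try (A,hash)→10850, (E,hash)→11000, (E,merge)→74250, (A,merge)→75250, (A,nl)→504450, (E,nl)→1252000; best=10850 via (A,hash)

10850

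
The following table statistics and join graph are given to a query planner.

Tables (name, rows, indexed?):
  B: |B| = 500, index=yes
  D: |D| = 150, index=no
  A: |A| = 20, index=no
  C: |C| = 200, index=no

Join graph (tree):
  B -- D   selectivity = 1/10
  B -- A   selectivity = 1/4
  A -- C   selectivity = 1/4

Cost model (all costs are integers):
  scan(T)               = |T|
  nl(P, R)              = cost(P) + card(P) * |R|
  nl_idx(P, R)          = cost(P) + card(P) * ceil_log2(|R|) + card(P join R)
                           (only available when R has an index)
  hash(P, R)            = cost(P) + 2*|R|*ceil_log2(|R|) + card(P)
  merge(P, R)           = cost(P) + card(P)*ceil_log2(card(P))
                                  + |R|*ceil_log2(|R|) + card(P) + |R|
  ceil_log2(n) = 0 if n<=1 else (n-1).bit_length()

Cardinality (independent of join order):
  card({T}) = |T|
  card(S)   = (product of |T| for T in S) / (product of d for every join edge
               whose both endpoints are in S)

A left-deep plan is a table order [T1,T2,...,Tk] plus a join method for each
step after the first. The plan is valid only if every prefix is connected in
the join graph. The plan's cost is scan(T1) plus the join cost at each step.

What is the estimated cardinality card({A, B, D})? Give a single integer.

Tables in S: A(20), B(500), D(150)
Edges inside S: B-D(d=10), B-A(d=4)
numerator = 20 * 500 * 150 = 1500000
denominator = 10 * 4 = 40
card(S) = 1500000 / 40 = 37500

37500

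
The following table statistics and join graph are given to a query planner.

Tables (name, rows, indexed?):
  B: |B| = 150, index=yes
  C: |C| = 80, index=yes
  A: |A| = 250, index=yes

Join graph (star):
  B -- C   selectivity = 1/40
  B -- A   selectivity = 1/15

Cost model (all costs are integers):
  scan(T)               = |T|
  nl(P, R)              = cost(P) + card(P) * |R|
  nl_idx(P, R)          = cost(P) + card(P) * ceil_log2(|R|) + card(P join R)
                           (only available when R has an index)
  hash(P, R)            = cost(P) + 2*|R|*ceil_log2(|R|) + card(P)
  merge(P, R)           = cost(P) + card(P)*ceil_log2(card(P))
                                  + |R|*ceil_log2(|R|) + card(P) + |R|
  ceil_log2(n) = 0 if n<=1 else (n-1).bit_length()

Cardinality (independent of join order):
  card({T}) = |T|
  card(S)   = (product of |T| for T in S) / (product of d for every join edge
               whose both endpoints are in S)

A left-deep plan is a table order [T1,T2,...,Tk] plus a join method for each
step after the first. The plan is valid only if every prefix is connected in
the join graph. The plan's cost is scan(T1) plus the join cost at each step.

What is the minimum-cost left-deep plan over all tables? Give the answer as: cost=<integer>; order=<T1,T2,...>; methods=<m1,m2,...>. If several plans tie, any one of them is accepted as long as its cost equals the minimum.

cost=5320; order=C,B,A; methods=nl_idx,hash

Selinger DP (subsets sized 1..n):
  {B}: scan cost=150, card=150
  {C}: scan cost=80, card=80
  {A}: scan cost=250, card=250
  {BC}: card=300; try (B,nl_idx)→1020, (C,hash)→1420, (C,nl_idx)→1500, (B,merge)→2070, (C,merge)→2140, (B,hash)→2560 …(+2); best=1020 via (B,nl_idx)
  {AB}: card=2500; try (B,hash)→2900, (A,merge)→3750, (B,merge)→3850, (A,nl_idx)→3850, (A,hash)→4300, (B,nl_idx)→4750 …(+2); best=2900 via (B,hash)
  {ABC}: card=5000; try (A,hash)→5320, (A,merge)→6270, (C,hash)→6520, (A,nl_idx)→8420, (C,nl_idx)→25400, (C,merge)→36040 …(+2); best=5320 via (A,hash)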